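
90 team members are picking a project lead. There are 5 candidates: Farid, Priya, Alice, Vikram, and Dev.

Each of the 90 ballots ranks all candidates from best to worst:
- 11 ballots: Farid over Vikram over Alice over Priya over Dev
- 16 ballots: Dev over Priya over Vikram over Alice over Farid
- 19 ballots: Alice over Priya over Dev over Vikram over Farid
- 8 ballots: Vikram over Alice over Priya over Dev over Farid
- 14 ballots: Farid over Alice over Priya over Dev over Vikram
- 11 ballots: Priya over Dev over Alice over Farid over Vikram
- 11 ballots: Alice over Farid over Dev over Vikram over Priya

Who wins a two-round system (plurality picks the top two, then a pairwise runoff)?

Round 1 first-place votes: Farid 25, Priya 11, Alice 30, Vikram 8, Dev 16. Alice and Farid advance.
Runoff: Alice is ranked above Farid on 65 ballots, Farid above Alice on 25.

Alice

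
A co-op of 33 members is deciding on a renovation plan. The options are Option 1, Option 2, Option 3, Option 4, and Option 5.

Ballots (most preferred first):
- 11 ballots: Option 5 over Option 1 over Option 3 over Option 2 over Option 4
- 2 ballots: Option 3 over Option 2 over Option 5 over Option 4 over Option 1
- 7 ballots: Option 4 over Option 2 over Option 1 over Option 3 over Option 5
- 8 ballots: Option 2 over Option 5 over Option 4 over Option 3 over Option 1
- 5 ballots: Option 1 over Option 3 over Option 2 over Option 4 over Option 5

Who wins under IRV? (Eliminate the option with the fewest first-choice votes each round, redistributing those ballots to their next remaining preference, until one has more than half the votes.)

Round 1: Option 1 5, Option 2 8, Option 3 2, Option 4 7, Option 5 11. Option 3 eliminated.
Round 2: Option 1 5, Option 2 10, Option 4 7, Option 5 11. Option 1 eliminated.
Round 3: Option 2 15, Option 4 7, Option 5 11. Option 4 eliminated.
Round 4: Option 2 22, Option 5 11. Option 2 has a majority (≥17).

Option 2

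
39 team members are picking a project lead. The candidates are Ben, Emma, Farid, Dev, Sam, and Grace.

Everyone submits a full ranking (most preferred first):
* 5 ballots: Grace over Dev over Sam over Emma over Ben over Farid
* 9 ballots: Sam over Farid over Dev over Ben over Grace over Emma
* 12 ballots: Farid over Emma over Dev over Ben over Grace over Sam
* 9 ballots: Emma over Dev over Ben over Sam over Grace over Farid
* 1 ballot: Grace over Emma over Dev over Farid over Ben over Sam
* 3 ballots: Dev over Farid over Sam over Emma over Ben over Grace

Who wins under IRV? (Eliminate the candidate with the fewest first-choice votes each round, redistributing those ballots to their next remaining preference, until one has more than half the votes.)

Round 1: Ben 0, Emma 9, Farid 12, Dev 3, Sam 9, Grace 6. Ben eliminated.
Round 2: Emma 9, Farid 12, Dev 3, Sam 9, Grace 6. Dev eliminated.
Round 3: Emma 9, Farid 15, Sam 9, Grace 6. Grace eliminated.
Round 4: Emma 10, Farid 15, Sam 14. Emma eliminated.
Round 5: Farid 16, Sam 23. Sam has a majority (≥20).

Sam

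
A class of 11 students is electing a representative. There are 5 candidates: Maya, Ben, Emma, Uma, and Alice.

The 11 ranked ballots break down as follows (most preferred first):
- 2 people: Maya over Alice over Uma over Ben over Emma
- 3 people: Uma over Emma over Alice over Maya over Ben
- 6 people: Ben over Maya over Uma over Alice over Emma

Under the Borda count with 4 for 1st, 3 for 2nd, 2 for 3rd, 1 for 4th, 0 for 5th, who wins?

Maya: 2×4 + 3×1 + 6×3 = 29
Ben: 2×1 + 3×0 + 6×4 = 26
Emma: 2×0 + 3×3 + 6×0 = 9
Uma: 2×2 + 3×4 + 6×2 = 28
Alice: 2×3 + 3×2 + 6×1 = 18

Maya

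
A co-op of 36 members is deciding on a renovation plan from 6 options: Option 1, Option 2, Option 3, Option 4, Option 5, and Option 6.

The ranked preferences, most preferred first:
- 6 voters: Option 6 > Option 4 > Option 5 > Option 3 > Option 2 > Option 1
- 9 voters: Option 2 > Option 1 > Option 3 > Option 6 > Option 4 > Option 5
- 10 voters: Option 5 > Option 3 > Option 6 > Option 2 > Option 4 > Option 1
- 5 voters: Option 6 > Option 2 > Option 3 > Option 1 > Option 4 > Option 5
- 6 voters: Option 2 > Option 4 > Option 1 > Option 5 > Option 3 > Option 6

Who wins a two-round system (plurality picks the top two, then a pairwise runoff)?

Round 1 first-place votes: Option 1 0, Option 2 15, Option 3 0, Option 4 0, Option 5 10, Option 6 11. Option 2 and Option 6 advance.
Runoff: Option 2 is ranked above Option 6 on 15 ballots, Option 6 above Option 2 on 21.

Option 6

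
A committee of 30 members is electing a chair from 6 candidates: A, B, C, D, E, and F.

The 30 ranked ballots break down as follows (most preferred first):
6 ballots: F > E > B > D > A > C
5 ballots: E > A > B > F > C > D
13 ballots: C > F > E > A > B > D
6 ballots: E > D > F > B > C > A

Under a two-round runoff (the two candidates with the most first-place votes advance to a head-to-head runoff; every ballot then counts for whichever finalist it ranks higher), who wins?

Round 1 first-place votes: A 0, B 0, C 13, D 0, E 11, F 6. C and E advance.
Runoff: C is ranked above E on 13 ballots, E above C on 17.

E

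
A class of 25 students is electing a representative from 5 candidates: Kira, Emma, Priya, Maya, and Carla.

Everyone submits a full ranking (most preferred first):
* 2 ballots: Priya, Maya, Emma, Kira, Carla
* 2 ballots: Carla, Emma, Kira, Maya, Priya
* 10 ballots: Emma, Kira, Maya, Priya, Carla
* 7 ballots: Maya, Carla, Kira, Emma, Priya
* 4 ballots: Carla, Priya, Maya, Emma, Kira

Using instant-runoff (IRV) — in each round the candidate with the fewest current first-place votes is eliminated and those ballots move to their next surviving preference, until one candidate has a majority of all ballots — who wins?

Maya

Round 1: Kira 0, Emma 10, Priya 2, Maya 7, Carla 6. Kira eliminated.
Round 2: Emma 10, Priya 2, Maya 7, Carla 6. Priya eliminated.
Round 3: Emma 10, Maya 9, Carla 6. Carla eliminated.
Round 4: Emma 12, Maya 13. Maya has a majority (≥13).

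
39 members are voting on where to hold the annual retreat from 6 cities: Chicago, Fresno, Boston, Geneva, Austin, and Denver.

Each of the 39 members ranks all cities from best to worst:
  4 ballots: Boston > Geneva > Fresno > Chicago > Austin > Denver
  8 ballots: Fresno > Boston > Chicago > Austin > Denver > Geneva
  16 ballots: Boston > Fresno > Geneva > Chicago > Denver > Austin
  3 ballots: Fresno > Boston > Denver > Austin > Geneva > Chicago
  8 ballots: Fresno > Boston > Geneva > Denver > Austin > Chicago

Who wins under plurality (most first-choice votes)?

First-place votes: Chicago 0, Fresno 19, Boston 20, Geneva 0, Austin 0, Denver 0.

Boston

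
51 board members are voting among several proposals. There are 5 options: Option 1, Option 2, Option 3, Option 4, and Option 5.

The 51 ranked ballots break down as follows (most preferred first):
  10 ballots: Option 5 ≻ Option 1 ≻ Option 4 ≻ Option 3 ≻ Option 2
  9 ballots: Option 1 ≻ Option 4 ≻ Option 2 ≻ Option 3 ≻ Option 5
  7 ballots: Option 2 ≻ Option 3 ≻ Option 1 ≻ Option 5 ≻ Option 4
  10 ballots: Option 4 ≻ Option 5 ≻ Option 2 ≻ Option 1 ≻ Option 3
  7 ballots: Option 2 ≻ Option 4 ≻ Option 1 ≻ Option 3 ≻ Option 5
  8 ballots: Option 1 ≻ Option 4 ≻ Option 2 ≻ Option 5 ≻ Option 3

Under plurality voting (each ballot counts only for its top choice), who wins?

Option 1

First-place votes: Option 1 17, Option 2 14, Option 3 0, Option 4 10, Option 5 10.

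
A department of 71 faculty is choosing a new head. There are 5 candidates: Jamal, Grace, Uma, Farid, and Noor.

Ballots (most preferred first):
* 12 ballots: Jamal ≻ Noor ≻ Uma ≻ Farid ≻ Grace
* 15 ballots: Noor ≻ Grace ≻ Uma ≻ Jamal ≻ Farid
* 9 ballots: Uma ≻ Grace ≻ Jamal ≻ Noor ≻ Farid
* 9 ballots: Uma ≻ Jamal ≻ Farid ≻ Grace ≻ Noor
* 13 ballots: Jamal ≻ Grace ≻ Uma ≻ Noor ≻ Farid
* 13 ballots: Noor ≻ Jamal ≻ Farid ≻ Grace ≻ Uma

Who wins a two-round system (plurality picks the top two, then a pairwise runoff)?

Round 1 first-place votes: Jamal 25, Grace 0, Uma 18, Farid 0, Noor 28. Noor and Jamal advance.
Runoff: Noor is ranked above Jamal on 28 ballots, Jamal above Noor on 43.

Jamal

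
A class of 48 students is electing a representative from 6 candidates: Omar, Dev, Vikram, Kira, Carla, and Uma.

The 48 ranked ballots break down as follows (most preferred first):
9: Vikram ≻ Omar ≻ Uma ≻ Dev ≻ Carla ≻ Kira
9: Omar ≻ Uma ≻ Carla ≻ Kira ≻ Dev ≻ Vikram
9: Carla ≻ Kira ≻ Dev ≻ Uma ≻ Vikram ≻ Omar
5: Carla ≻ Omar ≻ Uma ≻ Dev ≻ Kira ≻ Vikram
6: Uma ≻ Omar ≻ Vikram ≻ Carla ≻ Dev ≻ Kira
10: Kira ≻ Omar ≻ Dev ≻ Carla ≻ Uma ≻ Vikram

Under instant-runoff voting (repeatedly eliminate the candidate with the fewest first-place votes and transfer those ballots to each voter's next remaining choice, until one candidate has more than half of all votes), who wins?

Round 1: Omar 9, Dev 0, Vikram 9, Kira 10, Carla 14, Uma 6. Dev eliminated.
Round 2: Omar 9, Vikram 9, Kira 10, Carla 14, Uma 6. Uma eliminated.
Round 3: Omar 15, Vikram 9, Kira 10, Carla 14. Vikram eliminated.
Round 4: Omar 24, Kira 10, Carla 14. Kira eliminated.
Round 5: Omar 34, Carla 14. Omar has a majority (≥25).

Omar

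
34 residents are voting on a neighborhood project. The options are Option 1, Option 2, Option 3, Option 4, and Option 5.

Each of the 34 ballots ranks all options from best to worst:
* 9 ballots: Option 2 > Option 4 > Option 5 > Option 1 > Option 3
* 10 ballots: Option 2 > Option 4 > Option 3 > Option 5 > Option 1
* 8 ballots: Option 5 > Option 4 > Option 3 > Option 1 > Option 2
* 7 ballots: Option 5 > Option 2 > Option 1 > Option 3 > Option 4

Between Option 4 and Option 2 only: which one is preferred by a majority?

Option 4 is ranked above Option 2 on 8 ballots; Option 2 above Option 4 on 26.

Option 2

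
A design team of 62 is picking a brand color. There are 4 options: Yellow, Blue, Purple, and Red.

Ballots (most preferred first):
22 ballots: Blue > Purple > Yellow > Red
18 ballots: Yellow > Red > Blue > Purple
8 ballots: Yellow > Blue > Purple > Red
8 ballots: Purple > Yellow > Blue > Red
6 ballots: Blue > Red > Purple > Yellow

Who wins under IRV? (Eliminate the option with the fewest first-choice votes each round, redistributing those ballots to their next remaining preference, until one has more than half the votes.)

Round 1: Yellow 26, Blue 28, Purple 8, Red 0. Red eliminated.
Round 2: Yellow 26, Blue 28, Purple 8. Purple eliminated.
Round 3: Yellow 34, Blue 28. Yellow has a majority (≥32).

Yellow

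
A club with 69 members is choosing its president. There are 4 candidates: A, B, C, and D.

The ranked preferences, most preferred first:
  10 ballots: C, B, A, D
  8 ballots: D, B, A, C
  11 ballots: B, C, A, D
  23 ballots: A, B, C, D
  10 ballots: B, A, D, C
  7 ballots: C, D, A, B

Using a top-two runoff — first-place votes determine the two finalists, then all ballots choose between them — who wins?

Round 1 first-place votes: A 23, B 21, C 17, D 8. A and B advance.
Runoff: A is ranked above B on 30 ballots, B above A on 39.

B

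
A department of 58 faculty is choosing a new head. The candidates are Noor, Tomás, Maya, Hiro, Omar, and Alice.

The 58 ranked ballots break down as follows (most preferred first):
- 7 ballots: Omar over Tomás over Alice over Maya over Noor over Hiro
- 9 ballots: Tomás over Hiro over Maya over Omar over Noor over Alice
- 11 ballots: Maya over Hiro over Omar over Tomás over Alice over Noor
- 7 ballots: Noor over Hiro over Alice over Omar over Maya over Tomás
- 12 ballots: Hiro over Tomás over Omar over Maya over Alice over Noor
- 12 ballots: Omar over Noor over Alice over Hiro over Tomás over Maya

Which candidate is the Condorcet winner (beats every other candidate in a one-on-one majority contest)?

Hiro vs Noor: 32–26
Hiro vs Tomás: 42–16
Hiro vs Maya: 40–18
Hiro vs Omar: 39–19
Hiro vs Alice: 39–19
Hiro beats every other candidate.

Hiro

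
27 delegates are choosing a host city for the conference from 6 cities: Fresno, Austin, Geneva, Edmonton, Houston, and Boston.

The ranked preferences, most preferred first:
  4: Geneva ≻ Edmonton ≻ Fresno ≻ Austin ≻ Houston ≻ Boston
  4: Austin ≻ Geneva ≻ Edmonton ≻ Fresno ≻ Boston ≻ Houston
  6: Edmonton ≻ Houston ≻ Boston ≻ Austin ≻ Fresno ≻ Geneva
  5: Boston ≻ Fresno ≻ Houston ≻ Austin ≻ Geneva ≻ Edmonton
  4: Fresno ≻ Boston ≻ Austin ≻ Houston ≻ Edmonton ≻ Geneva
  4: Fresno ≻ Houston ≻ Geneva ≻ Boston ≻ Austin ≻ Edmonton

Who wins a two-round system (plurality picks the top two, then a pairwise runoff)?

Round 1 first-place votes: Fresno 8, Austin 4, Geneva 4, Edmonton 6, Houston 0, Boston 5. Fresno and Edmonton advance.
Runoff: Fresno is ranked above Edmonton on 13 ballots, Edmonton above Fresno on 14.

Edmonton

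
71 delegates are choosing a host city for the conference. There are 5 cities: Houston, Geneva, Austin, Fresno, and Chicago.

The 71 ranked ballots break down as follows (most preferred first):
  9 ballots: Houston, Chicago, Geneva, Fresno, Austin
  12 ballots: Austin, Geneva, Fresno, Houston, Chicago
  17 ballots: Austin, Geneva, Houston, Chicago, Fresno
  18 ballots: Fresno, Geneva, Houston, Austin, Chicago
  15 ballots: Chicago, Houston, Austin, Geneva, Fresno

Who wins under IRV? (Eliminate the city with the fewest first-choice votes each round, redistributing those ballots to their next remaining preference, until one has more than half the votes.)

Austin

Round 1: Houston 9, Geneva 0, Austin 29, Fresno 18, Chicago 15. Geneva eliminated.
Round 2: Houston 9, Austin 29, Fresno 18, Chicago 15. Houston eliminated.
Round 3: Austin 29, Fresno 18, Chicago 24. Fresno eliminated.
Round 4: Austin 47, Chicago 24. Austin has a majority (≥36).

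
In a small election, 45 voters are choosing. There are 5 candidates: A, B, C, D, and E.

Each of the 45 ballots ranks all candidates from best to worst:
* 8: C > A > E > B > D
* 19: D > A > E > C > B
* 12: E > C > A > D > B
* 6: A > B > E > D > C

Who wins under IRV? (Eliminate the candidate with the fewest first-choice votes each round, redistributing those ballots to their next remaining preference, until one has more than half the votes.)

E

Round 1: A 6, B 0, C 8, D 19, E 12. B eliminated.
Round 2: A 6, C 8, D 19, E 12. A eliminated.
Round 3: C 8, D 19, E 18. C eliminated.
Round 4: D 19, E 26. E has a majority (≥23).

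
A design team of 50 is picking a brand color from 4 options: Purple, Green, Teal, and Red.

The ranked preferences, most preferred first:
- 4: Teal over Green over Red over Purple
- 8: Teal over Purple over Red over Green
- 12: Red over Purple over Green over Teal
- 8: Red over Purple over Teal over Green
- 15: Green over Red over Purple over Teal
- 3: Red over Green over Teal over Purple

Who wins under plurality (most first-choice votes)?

First-place votes: Purple 0, Green 15, Teal 12, Red 23.

Red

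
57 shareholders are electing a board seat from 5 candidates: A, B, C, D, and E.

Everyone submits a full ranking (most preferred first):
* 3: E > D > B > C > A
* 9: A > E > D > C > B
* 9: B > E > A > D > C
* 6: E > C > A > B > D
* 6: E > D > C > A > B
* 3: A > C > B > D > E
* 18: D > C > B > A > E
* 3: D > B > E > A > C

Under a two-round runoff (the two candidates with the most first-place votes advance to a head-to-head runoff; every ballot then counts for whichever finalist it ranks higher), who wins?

Round 1 first-place votes: A 12, B 9, C 0, D 21, E 15. D and E advance.
Runoff: D is ranked above E on 24 ballots, E above D on 33.

E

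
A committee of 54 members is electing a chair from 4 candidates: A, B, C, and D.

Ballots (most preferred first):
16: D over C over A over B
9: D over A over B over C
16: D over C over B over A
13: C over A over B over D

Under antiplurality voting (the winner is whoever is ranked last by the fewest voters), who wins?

C

Last-place votes: A 16, B 16, C 9, D 13.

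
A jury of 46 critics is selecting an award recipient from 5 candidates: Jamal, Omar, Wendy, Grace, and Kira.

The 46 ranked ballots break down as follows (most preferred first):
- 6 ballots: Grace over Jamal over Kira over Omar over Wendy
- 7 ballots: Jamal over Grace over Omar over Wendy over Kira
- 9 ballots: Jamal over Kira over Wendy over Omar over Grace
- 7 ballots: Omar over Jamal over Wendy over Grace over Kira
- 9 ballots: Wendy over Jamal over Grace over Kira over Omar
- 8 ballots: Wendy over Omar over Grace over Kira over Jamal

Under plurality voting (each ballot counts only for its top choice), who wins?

Wendy

First-place votes: Jamal 16, Omar 7, Wendy 17, Grace 6, Kira 0.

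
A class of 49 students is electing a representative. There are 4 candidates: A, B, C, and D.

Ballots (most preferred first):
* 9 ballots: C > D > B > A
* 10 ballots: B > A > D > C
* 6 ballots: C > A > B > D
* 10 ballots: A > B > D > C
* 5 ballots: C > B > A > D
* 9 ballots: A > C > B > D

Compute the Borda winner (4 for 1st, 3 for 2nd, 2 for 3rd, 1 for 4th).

A

A: 9×1 + 10×3 + 6×3 + 10×4 + 5×2 + 9×4 = 143
B: 9×2 + 10×4 + 6×2 + 10×3 + 5×3 + 9×2 = 133
C: 9×4 + 10×1 + 6×4 + 10×1 + 5×4 + 9×3 = 127
D: 9×3 + 10×2 + 6×1 + 10×2 + 5×1 + 9×1 = 87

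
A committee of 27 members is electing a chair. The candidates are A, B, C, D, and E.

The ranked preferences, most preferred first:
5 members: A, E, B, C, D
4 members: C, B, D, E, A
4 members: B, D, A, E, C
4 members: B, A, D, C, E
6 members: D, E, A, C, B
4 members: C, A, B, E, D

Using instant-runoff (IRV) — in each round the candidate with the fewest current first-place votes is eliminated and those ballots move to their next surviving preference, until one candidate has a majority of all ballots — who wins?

C

Round 1: A 5, B 8, C 8, D 6, E 0. E eliminated.
Round 2: A 5, B 8, C 8, D 6. A eliminated.
Round 3: B 13, C 8, D 6. D eliminated.
Round 4: B 13, C 14. C has a majority (≥14).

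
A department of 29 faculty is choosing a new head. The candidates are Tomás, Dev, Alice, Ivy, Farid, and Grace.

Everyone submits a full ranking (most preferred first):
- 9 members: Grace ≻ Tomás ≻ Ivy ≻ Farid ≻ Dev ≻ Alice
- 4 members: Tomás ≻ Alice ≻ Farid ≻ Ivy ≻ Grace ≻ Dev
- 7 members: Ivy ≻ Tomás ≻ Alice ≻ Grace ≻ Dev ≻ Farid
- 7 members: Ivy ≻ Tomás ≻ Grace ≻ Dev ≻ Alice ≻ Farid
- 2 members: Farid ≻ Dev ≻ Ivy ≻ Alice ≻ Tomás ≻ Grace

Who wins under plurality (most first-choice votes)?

First-place votes: Tomás 4, Dev 0, Alice 0, Ivy 14, Farid 2, Grace 9.

Ivy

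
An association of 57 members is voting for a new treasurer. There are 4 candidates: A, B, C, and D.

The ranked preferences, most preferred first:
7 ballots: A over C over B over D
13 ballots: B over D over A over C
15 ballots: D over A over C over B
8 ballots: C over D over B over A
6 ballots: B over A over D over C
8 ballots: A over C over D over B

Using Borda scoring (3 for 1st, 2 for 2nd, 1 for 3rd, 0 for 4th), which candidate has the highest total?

D

A: 7×3 + 13×1 + 15×2 + 8×0 + 6×2 + 8×3 = 100
B: 7×1 + 13×3 + 15×0 + 8×1 + 6×3 + 8×0 = 72
C: 7×2 + 13×0 + 15×1 + 8×3 + 6×0 + 8×2 = 69
D: 7×0 + 13×2 + 15×3 + 8×2 + 6×1 + 8×1 = 101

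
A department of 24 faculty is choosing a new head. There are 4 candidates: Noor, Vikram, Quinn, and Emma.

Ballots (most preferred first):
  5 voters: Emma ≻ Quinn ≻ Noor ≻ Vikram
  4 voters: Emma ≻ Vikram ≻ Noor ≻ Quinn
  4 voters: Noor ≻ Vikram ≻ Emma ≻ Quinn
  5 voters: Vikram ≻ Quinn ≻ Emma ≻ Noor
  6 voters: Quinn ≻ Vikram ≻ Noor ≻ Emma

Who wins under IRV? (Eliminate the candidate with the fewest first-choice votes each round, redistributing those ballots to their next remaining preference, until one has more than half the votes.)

Vikram

Round 1: Noor 4, Vikram 5, Quinn 6, Emma 9. Noor eliminated.
Round 2: Vikram 9, Quinn 6, Emma 9. Quinn eliminated.
Round 3: Vikram 15, Emma 9. Vikram has a majority (≥13).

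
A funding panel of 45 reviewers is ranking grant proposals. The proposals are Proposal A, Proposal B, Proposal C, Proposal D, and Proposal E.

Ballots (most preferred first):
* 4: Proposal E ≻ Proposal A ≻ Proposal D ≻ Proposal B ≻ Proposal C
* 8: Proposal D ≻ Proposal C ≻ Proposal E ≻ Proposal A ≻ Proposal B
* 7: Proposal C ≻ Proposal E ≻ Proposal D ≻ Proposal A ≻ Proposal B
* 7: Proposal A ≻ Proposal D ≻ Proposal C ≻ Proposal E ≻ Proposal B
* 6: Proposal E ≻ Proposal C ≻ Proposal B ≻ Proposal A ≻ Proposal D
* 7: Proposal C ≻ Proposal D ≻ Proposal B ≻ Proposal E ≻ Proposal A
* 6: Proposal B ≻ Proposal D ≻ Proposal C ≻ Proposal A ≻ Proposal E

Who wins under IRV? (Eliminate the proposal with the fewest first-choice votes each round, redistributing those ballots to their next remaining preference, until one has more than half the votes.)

Proposal D

Round 1: Proposal A 7, Proposal B 6, Proposal C 14, Proposal D 8, Proposal E 10. Proposal B eliminated.
Round 2: Proposal A 7, Proposal C 14, Proposal D 14, Proposal E 10. Proposal A eliminated.
Round 3: Proposal C 14, Proposal D 21, Proposal E 10. Proposal E eliminated.
Round 4: Proposal C 20, Proposal D 25. Proposal D has a majority (≥23).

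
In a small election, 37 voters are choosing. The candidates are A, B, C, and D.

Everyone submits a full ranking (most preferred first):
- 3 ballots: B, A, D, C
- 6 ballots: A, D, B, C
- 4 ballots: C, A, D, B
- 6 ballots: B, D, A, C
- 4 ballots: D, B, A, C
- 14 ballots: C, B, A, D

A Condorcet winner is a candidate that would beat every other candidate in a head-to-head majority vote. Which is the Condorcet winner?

B

B vs A: 27–10
B vs C: 19–18
B vs D: 23–14
B beats every other candidate.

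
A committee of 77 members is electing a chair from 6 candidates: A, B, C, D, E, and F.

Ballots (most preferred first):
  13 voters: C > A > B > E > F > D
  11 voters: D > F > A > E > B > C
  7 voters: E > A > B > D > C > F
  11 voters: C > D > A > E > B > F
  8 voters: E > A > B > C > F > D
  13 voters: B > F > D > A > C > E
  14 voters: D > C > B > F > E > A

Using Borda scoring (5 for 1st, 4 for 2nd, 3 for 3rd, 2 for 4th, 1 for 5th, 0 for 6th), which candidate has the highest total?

D

A: 13×4 + 11×3 + 7×4 + 11×3 + 8×4 + 13×2 + 14×0 = 204
B: 13×3 + 11×1 + 7×3 + 11×1 + 8×3 + 13×5 + 14×3 = 213
C: 13×5 + 11×0 + 7×1 + 11×5 + 8×2 + 13×1 + 14×4 = 212
D: 13×0 + 11×5 + 7×2 + 11×4 + 8×0 + 13×3 + 14×5 = 222
E: 13×2 + 11×2 + 7×5 + 11×2 + 8×5 + 13×0 + 14×1 = 159
F: 13×1 + 11×4 + 7×0 + 11×0 + 8×1 + 13×4 + 14×2 = 145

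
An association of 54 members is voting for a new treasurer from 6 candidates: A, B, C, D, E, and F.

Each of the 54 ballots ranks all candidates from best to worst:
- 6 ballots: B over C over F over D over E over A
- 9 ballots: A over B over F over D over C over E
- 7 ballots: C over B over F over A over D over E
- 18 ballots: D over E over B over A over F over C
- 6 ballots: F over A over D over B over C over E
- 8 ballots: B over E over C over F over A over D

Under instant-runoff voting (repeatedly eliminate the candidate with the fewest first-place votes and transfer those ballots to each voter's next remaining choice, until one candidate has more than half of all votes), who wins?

B

Round 1: A 9, B 14, C 7, D 18, E 0, F 6. E eliminated.
Round 2: A 9, B 14, C 7, D 18, F 6. F eliminated.
Round 3: A 15, B 14, C 7, D 18. C eliminated.
Round 4: A 15, B 21, D 18. A eliminated.
Round 5: B 30, D 24. B has a majority (≥28).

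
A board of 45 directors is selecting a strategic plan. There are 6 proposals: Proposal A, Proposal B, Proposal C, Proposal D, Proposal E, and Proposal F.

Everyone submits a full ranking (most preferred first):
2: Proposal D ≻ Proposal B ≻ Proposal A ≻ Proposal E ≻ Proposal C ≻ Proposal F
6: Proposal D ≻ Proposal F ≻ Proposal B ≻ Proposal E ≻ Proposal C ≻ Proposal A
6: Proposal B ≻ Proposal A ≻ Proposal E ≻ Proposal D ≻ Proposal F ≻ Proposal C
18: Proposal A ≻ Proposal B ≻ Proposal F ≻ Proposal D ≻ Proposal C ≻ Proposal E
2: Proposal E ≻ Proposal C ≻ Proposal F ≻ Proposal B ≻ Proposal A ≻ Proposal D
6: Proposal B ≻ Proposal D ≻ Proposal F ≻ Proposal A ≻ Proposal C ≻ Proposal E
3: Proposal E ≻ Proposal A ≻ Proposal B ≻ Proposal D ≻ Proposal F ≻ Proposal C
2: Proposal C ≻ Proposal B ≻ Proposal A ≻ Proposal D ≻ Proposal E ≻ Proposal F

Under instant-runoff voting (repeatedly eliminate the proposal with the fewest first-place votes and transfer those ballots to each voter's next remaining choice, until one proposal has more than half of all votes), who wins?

Round 1: Proposal A 18, Proposal B 12, Proposal C 2, Proposal D 8, Proposal E 5, Proposal F 0. Proposal F eliminated.
Round 2: Proposal A 18, Proposal B 12, Proposal C 2, Proposal D 8, Proposal E 5. Proposal C eliminated.
Round 3: Proposal A 18, Proposal B 14, Proposal D 8, Proposal E 5. Proposal E eliminated.
Round 4: Proposal A 21, Proposal B 16, Proposal D 8. Proposal D eliminated.
Round 5: Proposal A 21, Proposal B 24. Proposal B has a majority (≥23).

Proposal B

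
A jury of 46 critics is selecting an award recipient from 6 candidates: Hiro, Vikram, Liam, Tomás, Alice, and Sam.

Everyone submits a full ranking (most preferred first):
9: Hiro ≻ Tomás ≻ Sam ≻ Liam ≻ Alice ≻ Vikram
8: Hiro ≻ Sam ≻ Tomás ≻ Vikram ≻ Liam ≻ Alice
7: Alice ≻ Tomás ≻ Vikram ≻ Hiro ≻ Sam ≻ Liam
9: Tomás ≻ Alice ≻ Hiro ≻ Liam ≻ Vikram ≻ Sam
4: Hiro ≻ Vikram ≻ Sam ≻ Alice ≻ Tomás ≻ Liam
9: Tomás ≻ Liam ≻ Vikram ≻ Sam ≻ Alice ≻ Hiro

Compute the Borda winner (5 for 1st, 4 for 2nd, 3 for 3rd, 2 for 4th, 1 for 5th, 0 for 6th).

Hiro: 9×5 + 8×5 + 7×2 + 9×3 + 4×5 + 9×0 = 146
Vikram: 9×0 + 8×2 + 7×3 + 9×1 + 4×4 + 9×3 = 89
Liam: 9×2 + 8×1 + 7×0 + 9×2 + 4×0 + 9×4 = 80
Tomás: 9×4 + 8×3 + 7×4 + 9×5 + 4×1 + 9×5 = 182
Alice: 9×1 + 8×0 + 7×5 + 9×4 + 4×2 + 9×1 = 97
Sam: 9×3 + 8×4 + 7×1 + 9×0 + 4×3 + 9×2 = 96

Tomás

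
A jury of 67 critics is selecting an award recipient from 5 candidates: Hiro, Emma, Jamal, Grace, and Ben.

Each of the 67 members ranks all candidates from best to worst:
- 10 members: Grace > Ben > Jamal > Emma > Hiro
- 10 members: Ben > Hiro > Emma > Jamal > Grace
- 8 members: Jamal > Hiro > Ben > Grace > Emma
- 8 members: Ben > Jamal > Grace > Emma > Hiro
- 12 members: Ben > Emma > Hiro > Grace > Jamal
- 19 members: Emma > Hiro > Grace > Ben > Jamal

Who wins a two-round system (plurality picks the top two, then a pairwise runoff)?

Ben

Round 1 first-place votes: Hiro 0, Emma 19, Jamal 8, Grace 10, Ben 30. Ben and Emma advance.
Runoff: Ben is ranked above Emma on 48 ballots, Emma above Ben on 19.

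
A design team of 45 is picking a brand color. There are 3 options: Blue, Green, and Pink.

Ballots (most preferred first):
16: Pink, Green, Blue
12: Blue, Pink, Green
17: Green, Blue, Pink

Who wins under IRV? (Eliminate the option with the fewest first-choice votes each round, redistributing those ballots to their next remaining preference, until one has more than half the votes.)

Round 1: Blue 12, Green 17, Pink 16. Blue eliminated.
Round 2: Green 17, Pink 28. Pink has a majority (≥23).

Pink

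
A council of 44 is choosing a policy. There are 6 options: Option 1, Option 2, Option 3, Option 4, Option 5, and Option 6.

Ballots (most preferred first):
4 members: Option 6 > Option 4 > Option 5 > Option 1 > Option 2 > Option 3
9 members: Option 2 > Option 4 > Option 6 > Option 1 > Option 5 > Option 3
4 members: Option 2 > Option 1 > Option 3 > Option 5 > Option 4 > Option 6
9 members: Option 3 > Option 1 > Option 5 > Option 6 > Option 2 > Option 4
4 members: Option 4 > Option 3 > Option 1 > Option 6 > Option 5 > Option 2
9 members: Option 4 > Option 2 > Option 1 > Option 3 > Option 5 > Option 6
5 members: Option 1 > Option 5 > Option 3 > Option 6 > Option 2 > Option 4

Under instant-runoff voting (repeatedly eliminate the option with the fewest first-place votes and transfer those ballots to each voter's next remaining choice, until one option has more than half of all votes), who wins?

Round 1: Option 1 5, Option 2 13, Option 3 9, Option 4 13, Option 5 0, Option 6 4. Option 5 eliminated.
Round 2: Option 1 5, Option 2 13, Option 3 9, Option 4 13, Option 6 4. Option 6 eliminated.
Round 3: Option 1 5, Option 2 13, Option 3 9, Option 4 17. Option 1 eliminated.
Round 4: Option 2 13, Option 3 14, Option 4 17. Option 2 eliminated.
Round 5: Option 3 18, Option 4 26. Option 4 has a majority (≥23).

Option 4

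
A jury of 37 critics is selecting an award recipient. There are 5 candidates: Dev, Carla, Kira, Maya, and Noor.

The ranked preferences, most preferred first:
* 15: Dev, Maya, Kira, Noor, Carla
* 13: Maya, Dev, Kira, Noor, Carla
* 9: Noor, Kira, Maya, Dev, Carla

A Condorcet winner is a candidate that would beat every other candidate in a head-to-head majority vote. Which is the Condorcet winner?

Maya

Maya vs Dev: 22–15
Maya vs Carla: 37–0
Maya vs Kira: 28–9
Maya vs Noor: 28–9
Maya beats every other candidate.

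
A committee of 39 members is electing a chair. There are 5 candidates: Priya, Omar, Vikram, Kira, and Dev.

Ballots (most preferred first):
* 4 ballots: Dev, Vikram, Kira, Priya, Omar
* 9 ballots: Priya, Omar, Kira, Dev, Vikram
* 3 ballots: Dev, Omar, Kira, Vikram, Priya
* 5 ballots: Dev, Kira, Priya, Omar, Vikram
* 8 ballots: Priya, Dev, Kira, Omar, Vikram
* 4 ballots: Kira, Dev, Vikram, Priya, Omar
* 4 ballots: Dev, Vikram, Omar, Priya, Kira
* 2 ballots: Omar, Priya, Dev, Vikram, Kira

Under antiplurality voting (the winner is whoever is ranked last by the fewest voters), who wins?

Last-place votes: Priya 3, Omar 8, Vikram 22, Kira 6, Dev 0.

Dev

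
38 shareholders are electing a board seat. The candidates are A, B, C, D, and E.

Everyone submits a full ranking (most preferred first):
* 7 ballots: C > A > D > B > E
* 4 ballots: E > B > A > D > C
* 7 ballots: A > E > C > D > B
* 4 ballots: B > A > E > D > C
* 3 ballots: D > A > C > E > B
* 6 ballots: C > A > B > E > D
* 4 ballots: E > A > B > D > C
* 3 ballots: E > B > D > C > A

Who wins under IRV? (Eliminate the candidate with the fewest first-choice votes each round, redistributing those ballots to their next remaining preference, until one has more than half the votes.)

Round 1: A 7, B 4, C 13, D 3, E 11. D eliminated.
Round 2: A 10, B 4, C 13, E 11. B eliminated.
Round 3: A 14, C 13, E 11. E eliminated.
Round 4: A 22, C 16. A has a majority (≥20).

A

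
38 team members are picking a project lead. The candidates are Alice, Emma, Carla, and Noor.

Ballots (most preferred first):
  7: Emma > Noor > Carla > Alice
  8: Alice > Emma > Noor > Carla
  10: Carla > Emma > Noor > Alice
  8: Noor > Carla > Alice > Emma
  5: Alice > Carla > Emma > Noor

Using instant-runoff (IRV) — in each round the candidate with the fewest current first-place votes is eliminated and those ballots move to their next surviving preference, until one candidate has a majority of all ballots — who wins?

Noor

Round 1: Alice 13, Emma 7, Carla 10, Noor 8. Emma eliminated.
Round 2: Alice 13, Carla 10, Noor 15. Carla eliminated.
Round 3: Alice 13, Noor 25. Noor has a majority (≥20).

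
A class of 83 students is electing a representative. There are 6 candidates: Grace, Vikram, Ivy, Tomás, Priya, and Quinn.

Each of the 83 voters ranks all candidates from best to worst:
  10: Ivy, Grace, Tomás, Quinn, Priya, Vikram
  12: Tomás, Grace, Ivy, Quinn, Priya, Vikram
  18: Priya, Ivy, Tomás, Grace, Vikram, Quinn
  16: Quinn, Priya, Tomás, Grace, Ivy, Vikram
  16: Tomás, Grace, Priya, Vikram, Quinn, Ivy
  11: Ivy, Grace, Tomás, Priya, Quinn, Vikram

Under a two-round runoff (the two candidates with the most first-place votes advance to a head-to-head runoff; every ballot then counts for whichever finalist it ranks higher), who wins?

Round 1 first-place votes: Grace 0, Vikram 0, Ivy 21, Tomás 28, Priya 18, Quinn 16. Tomás and Ivy advance.
Runoff: Tomás is ranked above Ivy on 44 ballots, Ivy above Tomás on 39.

Tomás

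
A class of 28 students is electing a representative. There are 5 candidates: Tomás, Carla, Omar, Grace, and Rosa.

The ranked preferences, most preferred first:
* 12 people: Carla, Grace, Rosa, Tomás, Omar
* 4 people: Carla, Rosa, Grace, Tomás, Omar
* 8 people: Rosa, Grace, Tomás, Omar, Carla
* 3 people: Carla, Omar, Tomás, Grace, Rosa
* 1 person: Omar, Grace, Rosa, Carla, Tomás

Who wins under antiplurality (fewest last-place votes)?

Last-place votes: Tomás 1, Carla 8, Omar 16, Grace 0, Rosa 3.

Grace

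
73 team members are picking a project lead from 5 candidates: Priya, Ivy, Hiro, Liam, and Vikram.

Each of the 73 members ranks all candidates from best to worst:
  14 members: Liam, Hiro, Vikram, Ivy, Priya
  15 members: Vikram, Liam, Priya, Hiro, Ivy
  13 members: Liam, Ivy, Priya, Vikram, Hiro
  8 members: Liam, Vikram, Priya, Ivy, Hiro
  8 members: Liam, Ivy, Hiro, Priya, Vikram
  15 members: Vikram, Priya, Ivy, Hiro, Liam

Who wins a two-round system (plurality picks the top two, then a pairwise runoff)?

Round 1 first-place votes: Priya 0, Ivy 0, Hiro 0, Liam 43, Vikram 30. Liam and Vikram advance.
Runoff: Liam is ranked above Vikram on 43 ballots, Vikram above Liam on 30.

Liam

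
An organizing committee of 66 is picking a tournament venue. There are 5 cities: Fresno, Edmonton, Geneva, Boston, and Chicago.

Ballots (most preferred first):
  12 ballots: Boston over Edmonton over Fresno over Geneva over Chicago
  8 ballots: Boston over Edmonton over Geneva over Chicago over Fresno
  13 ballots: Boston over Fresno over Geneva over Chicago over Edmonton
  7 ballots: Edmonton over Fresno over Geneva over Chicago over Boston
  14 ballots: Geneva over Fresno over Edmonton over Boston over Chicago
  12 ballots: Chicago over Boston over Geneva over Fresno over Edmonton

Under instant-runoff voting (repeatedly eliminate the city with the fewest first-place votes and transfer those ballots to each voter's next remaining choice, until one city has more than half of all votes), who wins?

Round 1: Fresno 0, Edmonton 7, Geneva 14, Boston 33, Chicago 12. Fresno eliminated.
Round 2: Edmonton 7, Geneva 14, Boston 33, Chicago 12. Edmonton eliminated.
Round 3: Geneva 21, Boston 33, Chicago 12. Chicago eliminated.
Round 4: Geneva 21, Boston 45. Boston has a majority (≥34).

Boston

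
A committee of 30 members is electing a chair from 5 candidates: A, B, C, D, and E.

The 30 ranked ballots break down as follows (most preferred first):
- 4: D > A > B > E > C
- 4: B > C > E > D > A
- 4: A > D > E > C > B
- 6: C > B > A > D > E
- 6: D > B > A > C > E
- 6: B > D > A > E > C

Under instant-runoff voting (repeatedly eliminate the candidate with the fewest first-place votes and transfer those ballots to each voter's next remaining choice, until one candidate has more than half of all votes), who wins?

Round 1: A 4, B 10, C 6, D 10, E 0. E eliminated.
Round 2: A 4, B 10, C 6, D 10. A eliminated.
Round 3: B 10, C 6, D 14. C eliminated.
Round 4: B 16, D 14. B has a majority (≥16).

B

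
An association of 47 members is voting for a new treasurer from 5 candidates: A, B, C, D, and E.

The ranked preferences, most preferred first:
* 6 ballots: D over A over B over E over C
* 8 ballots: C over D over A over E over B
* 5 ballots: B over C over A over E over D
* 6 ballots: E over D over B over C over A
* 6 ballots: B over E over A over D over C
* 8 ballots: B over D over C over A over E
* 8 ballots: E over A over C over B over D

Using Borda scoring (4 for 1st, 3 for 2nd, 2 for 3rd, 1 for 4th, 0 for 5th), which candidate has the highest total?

A: 6×3 + 8×2 + 5×2 + 6×0 + 6×2 + 8×1 + 8×3 = 88
B: 6×2 + 8×0 + 5×4 + 6×2 + 6×4 + 8×4 + 8×1 = 108
C: 6×0 + 8×4 + 5×3 + 6×1 + 6×0 + 8×2 + 8×2 = 85
D: 6×4 + 8×3 + 5×0 + 6×3 + 6×1 + 8×3 + 8×0 = 96
E: 6×1 + 8×1 + 5×1 + 6×4 + 6×3 + 8×0 + 8×4 = 93

B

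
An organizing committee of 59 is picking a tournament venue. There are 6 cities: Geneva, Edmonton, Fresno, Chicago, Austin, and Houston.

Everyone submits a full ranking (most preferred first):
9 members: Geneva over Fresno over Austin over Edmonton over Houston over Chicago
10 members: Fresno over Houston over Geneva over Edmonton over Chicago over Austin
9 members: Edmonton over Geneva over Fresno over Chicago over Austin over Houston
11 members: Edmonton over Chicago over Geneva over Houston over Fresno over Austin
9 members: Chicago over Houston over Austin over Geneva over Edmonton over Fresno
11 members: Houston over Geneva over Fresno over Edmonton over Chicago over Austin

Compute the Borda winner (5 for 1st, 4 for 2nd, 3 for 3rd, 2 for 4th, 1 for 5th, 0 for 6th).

Geneva: 9×5 + 10×3 + 9×4 + 11×3 + 9×2 + 11×4 = 206
Edmonton: 9×2 + 10×2 + 9×5 + 11×5 + 9×1 + 11×2 = 169
Fresno: 9×4 + 10×5 + 9×3 + 11×1 + 9×0 + 11×3 = 157
Chicago: 9×0 + 10×1 + 9×2 + 11×4 + 9×5 + 11×1 = 128
Austin: 9×3 + 10×0 + 9×1 + 11×0 + 9×3 + 11×0 = 63
Houston: 9×1 + 10×4 + 9×0 + 11×2 + 9×4 + 11×5 = 162

Geneva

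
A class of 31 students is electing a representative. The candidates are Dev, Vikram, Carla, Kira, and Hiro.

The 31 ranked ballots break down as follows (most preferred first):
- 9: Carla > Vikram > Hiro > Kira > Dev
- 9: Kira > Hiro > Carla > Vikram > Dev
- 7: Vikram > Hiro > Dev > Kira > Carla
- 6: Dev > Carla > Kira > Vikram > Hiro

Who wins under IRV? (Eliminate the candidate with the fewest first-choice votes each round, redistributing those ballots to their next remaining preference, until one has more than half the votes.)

Round 1: Dev 6, Vikram 7, Carla 9, Kira 9, Hiro 0. Hiro eliminated.
Round 2: Dev 6, Vikram 7, Carla 9, Kira 9. Dev eliminated.
Round 3: Vikram 7, Carla 15, Kira 9. Vikram eliminated.
Round 4: Carla 15, Kira 16. Kira has a majority (≥16).

Kira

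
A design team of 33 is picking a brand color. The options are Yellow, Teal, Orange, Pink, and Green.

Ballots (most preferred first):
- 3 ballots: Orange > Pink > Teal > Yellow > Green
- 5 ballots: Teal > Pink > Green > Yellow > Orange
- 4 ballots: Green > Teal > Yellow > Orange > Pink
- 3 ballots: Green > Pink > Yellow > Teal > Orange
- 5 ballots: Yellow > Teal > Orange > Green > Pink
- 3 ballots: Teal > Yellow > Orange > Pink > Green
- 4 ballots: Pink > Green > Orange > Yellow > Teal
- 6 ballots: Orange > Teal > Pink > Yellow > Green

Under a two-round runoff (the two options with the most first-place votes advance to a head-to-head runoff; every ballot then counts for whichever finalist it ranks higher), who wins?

Round 1 first-place votes: Yellow 5, Teal 8, Orange 9, Pink 4, Green 7. Orange and Teal advance.
Runoff: Orange is ranked above Teal on 13 ballots, Teal above Orange on 20.

Teal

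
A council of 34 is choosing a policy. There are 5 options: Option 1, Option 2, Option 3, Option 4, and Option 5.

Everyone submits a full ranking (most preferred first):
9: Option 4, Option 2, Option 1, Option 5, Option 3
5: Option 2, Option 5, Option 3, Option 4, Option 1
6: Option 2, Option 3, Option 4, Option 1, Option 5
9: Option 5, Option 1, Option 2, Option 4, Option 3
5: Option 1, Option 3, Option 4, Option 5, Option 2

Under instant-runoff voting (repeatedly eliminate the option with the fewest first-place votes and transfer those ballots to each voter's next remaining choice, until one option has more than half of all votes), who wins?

Round 1: Option 1 5, Option 2 11, Option 3 0, Option 4 9, Option 5 9. Option 3 eliminated.
Round 2: Option 1 5, Option 2 11, Option 4 9, Option 5 9. Option 1 eliminated.
Round 3: Option 2 11, Option 4 14, Option 5 9. Option 5 eliminated.
Round 4: Option 2 20, Option 4 14. Option 2 has a majority (≥18).

Option 2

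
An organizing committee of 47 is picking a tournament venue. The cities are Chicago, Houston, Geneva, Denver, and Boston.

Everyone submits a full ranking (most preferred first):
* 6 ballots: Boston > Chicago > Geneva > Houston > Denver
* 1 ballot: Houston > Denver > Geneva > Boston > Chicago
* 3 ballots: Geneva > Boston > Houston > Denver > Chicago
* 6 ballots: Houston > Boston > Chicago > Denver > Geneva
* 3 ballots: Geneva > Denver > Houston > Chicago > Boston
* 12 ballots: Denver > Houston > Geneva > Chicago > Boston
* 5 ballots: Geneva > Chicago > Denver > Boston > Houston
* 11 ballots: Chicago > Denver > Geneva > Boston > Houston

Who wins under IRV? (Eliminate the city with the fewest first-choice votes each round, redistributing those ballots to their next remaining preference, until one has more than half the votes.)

Round 1: Chicago 11, Houston 7, Geneva 11, Denver 12, Boston 6. Boston eliminated.
Round 2: Chicago 17, Houston 7, Geneva 11, Denver 12. Houston eliminated.
Round 3: Chicago 23, Geneva 11, Denver 13. Geneva eliminated.
Round 4: Chicago 28, Denver 19. Chicago has a majority (≥24).

Chicago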